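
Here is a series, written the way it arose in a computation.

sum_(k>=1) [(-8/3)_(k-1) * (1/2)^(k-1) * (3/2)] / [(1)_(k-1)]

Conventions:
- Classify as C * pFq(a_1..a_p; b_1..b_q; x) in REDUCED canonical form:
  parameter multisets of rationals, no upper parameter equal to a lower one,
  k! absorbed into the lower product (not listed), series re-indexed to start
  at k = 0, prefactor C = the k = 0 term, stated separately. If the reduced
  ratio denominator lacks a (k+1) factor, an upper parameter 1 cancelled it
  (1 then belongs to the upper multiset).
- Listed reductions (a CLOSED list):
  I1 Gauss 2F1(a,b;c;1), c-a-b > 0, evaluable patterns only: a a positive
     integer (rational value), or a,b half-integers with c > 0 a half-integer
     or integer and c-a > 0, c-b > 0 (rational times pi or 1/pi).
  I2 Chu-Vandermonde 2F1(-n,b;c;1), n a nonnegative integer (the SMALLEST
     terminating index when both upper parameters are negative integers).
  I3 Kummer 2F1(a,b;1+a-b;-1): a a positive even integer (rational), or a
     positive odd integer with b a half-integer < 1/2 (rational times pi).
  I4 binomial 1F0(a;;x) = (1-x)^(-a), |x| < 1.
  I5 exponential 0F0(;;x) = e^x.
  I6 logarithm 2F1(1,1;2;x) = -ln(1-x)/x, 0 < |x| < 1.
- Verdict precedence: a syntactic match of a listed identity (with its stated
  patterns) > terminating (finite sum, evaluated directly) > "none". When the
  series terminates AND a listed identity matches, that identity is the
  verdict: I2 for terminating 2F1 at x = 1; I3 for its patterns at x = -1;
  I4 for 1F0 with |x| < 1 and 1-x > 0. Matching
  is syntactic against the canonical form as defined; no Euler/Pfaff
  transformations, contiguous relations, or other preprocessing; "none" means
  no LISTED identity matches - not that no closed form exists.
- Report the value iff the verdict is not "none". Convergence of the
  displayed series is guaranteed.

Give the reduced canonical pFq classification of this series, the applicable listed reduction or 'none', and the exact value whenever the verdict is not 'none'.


Classification (C = 3/2): 1F0 with upper {-8/3}, lower {-}, argument x = 1/2. Verdict: the I4 binomial reduction applies (the 1F0 binomial series: exponent 8/3, x = 1/2). Value: (3/2) * (1/2)^(8/3).

Key step: with t_0 = 3/2, (1)_k (prefactor 3/2) is k! itself.
Consecutive-term ratio: r(k) = (1/2) * (k-8/3) / [(k+1)] - rational; roots negated = parameters, x = (1/2), C = 3/2.


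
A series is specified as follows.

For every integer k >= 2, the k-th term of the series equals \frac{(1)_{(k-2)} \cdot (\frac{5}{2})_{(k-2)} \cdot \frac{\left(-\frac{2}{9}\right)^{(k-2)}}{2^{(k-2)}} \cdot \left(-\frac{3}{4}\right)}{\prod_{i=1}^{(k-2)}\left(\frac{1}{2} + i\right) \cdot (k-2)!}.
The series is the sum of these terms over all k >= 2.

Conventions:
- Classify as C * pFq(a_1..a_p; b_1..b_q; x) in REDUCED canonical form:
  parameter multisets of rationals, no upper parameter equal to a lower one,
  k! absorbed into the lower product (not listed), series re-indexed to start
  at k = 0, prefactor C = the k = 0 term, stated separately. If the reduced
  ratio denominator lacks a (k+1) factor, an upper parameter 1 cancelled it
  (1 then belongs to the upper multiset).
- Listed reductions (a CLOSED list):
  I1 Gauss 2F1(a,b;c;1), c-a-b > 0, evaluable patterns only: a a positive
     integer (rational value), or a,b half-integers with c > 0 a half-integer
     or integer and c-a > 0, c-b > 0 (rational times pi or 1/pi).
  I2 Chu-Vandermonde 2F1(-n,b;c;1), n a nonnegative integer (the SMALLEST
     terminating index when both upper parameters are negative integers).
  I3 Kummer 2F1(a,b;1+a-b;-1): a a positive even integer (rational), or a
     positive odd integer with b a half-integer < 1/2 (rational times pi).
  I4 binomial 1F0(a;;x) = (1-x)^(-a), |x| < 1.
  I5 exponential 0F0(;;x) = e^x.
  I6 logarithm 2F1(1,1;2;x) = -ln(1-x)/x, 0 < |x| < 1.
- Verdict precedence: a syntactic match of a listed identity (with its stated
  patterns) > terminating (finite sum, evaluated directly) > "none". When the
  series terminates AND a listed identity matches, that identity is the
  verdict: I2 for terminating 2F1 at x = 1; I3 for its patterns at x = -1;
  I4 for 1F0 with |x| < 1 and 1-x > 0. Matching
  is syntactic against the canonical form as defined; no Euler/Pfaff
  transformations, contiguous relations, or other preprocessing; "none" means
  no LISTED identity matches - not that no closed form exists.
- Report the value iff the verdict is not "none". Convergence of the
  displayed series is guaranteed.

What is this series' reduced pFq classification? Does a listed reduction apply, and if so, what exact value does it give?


Key observation: x = -\frac{1}{9} and the lower running product (C = -3/4, x = -1/9) is a rising factorial.
Consecutive-term ratio: r(k) = -\frac{1}{9} * (k+1) (k+\frac{5}{2}) / [(k+\frac{3}{2}) (k+1)] - rational in k. x = -\frac{1}{9}; t_0 = -\frac{3}{4}; negate the roots.

The series (x = -\frac{1}{9}) is 2F1: upper {1, \frac{5}{2}}, lower {\frac{3}{2}}, prefactor -\frac{3}{4}. Verdict: none here - no I1-I6 shape fits x = -\frac{1}{9} with lower {\frac{3}{2}}.


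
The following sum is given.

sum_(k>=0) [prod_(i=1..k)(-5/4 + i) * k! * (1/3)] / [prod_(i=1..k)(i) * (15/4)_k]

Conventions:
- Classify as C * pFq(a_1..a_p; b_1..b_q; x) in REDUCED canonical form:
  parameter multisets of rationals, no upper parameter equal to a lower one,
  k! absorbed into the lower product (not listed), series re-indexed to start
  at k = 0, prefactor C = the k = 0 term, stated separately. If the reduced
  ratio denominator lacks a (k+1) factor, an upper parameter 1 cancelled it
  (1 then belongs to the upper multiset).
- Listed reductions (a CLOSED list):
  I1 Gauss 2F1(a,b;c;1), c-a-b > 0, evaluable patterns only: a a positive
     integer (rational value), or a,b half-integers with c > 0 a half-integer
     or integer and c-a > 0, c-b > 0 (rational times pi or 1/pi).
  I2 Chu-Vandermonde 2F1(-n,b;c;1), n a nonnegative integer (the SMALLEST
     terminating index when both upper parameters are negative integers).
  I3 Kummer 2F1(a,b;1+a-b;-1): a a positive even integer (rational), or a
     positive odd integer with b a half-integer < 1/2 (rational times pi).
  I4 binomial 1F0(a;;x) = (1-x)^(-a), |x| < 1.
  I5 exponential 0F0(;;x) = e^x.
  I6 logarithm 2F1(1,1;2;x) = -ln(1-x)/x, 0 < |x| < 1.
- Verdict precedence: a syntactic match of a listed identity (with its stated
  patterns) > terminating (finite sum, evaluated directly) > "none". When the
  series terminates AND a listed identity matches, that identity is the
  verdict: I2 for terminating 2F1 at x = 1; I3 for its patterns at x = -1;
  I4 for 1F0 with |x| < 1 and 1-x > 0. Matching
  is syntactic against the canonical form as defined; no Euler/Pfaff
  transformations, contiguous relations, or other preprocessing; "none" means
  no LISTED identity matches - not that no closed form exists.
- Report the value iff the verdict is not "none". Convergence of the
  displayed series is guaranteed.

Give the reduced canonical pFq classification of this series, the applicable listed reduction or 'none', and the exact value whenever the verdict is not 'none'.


Reduced: x = 1, 2F1, upper = {-1/4, 1}, lower = {15/4}, C = 1/3. Verdict at x = 1: the Gauss summation I1 matches (x = 1: the Gamma ratio telescopes since c-a-b = 3 > 0 and a = 1 in Z>0). Its exact value is 11/36.

The tell: from the first term 1/3: the product of the first k integers (C = 1/3, x = 1) is k!.
Term ratio: r(k) = 1 * (k-1/4) (k+1) / [(k+15/4) (k+1)] ; factor over Q: parameters, x = 1, and C = 1/3.


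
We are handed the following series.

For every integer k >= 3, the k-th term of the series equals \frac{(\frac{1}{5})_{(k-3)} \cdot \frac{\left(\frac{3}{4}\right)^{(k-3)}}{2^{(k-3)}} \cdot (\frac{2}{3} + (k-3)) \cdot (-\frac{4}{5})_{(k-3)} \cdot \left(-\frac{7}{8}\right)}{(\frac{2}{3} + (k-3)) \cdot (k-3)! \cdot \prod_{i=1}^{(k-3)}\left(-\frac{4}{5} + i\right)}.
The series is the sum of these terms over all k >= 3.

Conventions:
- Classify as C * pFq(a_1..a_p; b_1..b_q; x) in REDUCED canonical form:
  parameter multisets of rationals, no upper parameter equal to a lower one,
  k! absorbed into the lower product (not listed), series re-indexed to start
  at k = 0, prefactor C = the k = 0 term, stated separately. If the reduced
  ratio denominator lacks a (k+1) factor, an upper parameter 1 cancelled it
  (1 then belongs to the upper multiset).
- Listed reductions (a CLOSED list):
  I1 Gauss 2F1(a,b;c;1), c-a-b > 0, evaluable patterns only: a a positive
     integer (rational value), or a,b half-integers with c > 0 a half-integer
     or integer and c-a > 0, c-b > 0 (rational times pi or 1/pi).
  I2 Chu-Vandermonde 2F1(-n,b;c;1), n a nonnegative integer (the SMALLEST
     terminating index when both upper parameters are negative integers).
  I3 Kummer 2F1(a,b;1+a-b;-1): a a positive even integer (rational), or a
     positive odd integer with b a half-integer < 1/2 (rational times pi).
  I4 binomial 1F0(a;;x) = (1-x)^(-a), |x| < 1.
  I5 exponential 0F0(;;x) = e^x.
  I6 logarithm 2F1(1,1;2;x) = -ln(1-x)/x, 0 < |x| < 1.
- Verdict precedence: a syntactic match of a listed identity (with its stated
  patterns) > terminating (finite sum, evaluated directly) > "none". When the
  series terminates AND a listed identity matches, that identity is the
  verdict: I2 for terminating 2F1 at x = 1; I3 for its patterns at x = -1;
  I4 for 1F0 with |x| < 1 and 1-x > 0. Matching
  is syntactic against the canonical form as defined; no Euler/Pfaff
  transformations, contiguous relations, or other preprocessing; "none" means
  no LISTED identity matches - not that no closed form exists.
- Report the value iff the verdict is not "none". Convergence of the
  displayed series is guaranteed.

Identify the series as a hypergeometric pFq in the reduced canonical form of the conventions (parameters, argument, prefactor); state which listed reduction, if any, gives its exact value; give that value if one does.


Canonical form: C = -\frac{7}{8} times 1F0 with upper {-\frac{4}{5}}, lower {-}, x = \frac{3}{8}. Verdict: binomial (I4) fires (the 1F0 binomial series: exponent 4/5, x = \frac{3}{8}). Exact value: \left(-\frac{7}{8}\right) \cdot \left(\frac{5}{8}\right)^{\frac{4}{5}}.

First insight: with t_0 = -\frac{7}{8}, k + 2/3 divides numerator and denominator alike; C = -7/8, x = 3/8 after cancelling.
Adjacent-term ratio: r(k) = \frac{3}{8} * (k-\frac{4}{5}) / [(k+1)] ; factor over Q: parameters, x = \frac{3}{8}, and C = -\frac{7}{8}.


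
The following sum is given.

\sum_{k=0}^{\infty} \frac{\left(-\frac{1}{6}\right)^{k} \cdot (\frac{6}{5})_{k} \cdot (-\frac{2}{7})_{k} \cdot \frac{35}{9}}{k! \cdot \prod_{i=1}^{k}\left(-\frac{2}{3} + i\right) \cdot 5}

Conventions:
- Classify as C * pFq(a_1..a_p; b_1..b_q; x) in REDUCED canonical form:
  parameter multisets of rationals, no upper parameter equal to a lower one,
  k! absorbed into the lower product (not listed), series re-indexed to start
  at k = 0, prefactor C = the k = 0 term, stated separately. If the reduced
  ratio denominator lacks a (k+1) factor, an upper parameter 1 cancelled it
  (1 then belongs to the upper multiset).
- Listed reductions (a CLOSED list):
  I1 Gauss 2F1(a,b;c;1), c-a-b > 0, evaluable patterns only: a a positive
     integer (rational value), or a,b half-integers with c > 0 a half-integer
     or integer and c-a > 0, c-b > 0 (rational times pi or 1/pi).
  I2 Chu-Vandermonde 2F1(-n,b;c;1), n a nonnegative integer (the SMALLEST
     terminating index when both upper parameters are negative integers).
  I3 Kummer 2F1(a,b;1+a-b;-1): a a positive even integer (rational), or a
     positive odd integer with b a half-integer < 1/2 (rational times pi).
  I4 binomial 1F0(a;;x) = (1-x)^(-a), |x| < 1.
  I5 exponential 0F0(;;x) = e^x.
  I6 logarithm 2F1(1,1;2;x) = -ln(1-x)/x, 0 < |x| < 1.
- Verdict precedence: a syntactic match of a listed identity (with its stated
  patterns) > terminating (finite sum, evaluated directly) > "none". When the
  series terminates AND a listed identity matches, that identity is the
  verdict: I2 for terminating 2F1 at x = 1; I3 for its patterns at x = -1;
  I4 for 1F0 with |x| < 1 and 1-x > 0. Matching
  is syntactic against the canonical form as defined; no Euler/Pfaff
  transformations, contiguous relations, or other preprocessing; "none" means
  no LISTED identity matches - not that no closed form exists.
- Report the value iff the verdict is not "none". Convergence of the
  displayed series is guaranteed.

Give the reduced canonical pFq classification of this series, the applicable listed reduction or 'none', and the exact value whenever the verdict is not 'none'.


Classification (C = \frac{7}{9}): 2F1 with upper {-\frac{2}{7}, \frac{6}{5}}, lower {\frac{1}{3}}, argument x = -\frac{1}{6}. Verdict: none (x = -\frac{1}{6}): each listed identity misses the multisets {-\frac{2}{7}, \frac{6}{5}} ; {\frac{1}{3}}.

Structural cue: x = -\frac{1}{6} and the lower running product (C = 7/9, x = -1/6) is a rising factorial.
Consecutive-term ratio: r(k) = -\frac{1}{6} * (k-\frac{2}{7}) (k+\frac{6}{5}) / [(k+\frac{1}{3}) (k+1)] - rational; roots negated = parameters, x = -\frac{1}{6}, C = \frac{7}{9}.


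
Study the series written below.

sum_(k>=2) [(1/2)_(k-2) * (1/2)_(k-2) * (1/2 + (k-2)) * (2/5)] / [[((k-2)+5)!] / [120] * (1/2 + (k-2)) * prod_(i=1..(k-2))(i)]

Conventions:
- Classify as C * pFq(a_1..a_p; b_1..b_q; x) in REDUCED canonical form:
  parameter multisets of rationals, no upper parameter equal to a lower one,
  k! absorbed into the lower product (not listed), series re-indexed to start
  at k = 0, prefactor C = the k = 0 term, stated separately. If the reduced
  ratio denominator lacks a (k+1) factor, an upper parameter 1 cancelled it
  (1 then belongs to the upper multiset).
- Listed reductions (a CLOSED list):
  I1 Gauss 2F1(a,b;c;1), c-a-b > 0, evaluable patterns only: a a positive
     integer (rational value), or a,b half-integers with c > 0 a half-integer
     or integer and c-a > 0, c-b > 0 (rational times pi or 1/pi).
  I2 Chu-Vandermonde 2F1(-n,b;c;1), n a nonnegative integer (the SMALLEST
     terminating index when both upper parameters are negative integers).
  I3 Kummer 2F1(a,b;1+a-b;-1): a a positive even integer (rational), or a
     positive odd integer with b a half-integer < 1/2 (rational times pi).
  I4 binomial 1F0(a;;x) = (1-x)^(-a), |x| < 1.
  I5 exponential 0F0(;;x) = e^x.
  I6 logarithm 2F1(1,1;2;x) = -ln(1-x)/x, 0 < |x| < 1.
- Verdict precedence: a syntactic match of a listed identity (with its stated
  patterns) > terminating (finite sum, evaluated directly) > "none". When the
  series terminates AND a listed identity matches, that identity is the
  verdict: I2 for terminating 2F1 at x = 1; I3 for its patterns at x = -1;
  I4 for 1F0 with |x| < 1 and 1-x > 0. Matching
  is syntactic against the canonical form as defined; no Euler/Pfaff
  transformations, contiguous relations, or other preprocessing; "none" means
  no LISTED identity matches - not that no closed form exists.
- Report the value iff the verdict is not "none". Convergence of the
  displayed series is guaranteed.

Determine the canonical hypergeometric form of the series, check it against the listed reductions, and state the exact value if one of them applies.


Canonical form: C = 2/5 times 2F1 with upper {1/2, 1/2}, lower {6}, x = 1. Verdict: this is Gauss (I1, half-integer pattern) (x = 1; upper {1/2, 1/2} half-integers, c = 6 in the evaluable pattern). Exact value: (131072/99225) / pi.

Key observation: with t_0 = 2/5, k + 1/2 divides numerator and denominator alike; prefactor 2/5 after cancelling.
Step ratio: r(k) = 1 * (k+1/2) (k+1/2) / [(k+6) (k+1)] ; factor over Q: parameters, x = 1, and C = 2/5.


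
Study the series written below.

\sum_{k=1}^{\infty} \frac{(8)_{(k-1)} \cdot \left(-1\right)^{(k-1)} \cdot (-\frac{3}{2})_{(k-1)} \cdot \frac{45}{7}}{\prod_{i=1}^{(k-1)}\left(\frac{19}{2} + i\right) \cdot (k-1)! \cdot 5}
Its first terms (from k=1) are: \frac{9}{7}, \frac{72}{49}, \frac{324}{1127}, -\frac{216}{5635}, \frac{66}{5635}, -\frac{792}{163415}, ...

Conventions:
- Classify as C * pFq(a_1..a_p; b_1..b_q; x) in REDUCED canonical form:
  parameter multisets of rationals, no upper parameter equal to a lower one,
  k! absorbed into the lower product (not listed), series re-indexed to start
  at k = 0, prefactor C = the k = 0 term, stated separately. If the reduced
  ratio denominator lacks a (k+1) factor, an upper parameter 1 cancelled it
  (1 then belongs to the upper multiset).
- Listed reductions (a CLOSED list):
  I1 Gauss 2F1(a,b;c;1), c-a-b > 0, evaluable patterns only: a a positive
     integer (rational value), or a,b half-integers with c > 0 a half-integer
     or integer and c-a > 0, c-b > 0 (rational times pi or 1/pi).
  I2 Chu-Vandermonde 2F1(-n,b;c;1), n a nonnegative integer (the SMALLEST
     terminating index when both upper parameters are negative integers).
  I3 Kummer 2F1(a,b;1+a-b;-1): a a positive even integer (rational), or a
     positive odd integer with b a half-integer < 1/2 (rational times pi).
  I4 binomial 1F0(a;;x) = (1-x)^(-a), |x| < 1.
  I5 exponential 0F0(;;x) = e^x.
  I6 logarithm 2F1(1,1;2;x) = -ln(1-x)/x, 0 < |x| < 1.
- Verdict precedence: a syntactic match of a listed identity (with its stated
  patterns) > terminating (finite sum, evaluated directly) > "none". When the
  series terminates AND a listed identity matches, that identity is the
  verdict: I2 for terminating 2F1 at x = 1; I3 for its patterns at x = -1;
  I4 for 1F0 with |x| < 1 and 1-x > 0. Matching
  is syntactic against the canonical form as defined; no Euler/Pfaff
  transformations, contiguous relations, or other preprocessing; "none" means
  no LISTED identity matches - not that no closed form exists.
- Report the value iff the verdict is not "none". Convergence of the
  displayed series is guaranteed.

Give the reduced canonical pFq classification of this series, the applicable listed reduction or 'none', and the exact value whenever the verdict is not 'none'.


x = -1 here; the reduced form reads 2F1, upper {-\frac{3}{2}, 8}, lower {\frac{21}{2}}, C = \frac{9}{7}. Verdict (x = -1): the Kummer evaluation I3 applies (x = -1; c = \frac{21}{2} equals 1+a-b for upper {-\frac{3}{2}, 8}: listed pattern). Sum: \frac{37791}{12544}.

The tell: with t_0 = \frac{9}{7}, the constant factors (prefactor 9/7) combine into one prefactor.
Term ratio: r(k) = -1 * (k-\frac{3}{2}) (k+8) / [(k+\frac{21}{2}) (k+1)] ; factor over Q: parameters, x = -1, and C = \frac{9}{7}.


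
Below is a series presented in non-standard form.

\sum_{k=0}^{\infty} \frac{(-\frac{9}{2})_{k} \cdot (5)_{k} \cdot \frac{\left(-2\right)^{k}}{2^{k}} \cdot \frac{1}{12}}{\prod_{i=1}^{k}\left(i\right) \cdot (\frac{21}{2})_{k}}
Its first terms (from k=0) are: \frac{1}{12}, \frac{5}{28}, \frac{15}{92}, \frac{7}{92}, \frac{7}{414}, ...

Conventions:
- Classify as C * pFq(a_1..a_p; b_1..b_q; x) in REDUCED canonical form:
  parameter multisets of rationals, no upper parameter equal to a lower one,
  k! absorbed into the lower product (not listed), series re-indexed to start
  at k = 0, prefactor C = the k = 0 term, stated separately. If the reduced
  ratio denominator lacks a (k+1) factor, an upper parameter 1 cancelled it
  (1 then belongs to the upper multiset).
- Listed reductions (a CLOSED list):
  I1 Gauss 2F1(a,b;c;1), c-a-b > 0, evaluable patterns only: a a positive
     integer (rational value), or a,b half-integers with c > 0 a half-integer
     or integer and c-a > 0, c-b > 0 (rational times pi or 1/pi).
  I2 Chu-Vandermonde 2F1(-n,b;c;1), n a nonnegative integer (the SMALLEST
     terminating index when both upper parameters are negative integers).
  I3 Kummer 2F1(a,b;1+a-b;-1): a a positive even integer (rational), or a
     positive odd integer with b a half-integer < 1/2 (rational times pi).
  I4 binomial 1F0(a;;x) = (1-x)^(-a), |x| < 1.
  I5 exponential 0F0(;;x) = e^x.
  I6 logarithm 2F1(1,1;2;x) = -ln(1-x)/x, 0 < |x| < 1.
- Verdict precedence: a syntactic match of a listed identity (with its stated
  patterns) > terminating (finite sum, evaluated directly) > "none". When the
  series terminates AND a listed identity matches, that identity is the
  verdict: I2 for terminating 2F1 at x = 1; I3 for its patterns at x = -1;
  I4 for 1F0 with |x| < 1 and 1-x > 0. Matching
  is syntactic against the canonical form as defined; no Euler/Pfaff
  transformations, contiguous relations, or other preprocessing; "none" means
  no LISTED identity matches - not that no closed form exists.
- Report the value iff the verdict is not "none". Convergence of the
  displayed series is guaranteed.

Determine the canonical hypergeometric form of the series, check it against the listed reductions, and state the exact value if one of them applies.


This is \frac{1}{12} * 2F1(-\frac{9}{2}, 5; \frac{21}{2}; -1) in reduced canonical form. Verdict: Kummer (I3) fires (x = -1; c = \frac{21}{2} equals 1+a-b for upper {-\frac{9}{2}, 5}: listed pattern). Exact value: \frac{692835}{4194304} \cdot \pi.

The tell: from the first term \frac{1}{12}: the product of the first k integers (C = 1/12) is k!.
Ratio: r(k) = -1 * (k-\frac{9}{2}) (k+5) / [(k+\frac{21}{2}) (k+1)] - poly over poly, x = -1 from leading terms; C = \frac{1}{12} at k = 0.


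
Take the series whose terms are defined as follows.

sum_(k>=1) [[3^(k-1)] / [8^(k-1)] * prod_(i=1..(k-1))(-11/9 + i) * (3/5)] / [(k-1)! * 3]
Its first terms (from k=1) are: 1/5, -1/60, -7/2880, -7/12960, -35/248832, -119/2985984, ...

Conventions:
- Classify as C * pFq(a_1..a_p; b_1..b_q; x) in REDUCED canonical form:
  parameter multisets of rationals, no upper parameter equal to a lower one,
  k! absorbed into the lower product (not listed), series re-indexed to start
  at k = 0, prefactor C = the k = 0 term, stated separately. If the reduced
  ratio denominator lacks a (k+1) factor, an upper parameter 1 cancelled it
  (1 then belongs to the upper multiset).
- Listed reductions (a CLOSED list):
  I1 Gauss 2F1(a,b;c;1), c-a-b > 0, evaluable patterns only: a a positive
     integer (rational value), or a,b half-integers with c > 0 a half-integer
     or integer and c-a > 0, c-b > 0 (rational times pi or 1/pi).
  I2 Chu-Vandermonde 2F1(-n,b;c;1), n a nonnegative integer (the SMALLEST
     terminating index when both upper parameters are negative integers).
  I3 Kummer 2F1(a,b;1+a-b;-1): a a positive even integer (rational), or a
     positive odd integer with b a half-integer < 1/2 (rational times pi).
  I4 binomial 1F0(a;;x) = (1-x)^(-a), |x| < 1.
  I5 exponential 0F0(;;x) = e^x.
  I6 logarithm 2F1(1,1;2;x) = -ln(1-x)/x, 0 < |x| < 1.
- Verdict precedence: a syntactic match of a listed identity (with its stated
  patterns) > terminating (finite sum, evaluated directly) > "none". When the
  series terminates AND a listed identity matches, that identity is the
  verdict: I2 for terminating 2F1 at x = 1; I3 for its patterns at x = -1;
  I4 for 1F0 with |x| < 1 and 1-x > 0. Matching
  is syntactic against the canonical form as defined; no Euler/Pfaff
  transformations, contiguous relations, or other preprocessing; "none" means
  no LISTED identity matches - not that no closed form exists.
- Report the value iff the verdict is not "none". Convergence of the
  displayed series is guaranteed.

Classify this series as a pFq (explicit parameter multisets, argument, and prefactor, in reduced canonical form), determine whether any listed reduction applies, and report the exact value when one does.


This is 1/5 * 1F0(-2/9; -; 3/8) in reduced canonical form. Verdict: the I4 binomial reduction applies (the 1F0 binomial series: exponent 2/9, x = 3/8). Value: (1/5) * (5/8)^(2/9).

First insight: t_0 = 1/5 here, and the two geometric factors (prefactor 1/5) combine into one argument.
Step ratio: r(k) = (3/8) * (k-2/9) / [(k+1)] - rational in k, leading ratio (3/8); with t_0 = 1/5, classification follows.


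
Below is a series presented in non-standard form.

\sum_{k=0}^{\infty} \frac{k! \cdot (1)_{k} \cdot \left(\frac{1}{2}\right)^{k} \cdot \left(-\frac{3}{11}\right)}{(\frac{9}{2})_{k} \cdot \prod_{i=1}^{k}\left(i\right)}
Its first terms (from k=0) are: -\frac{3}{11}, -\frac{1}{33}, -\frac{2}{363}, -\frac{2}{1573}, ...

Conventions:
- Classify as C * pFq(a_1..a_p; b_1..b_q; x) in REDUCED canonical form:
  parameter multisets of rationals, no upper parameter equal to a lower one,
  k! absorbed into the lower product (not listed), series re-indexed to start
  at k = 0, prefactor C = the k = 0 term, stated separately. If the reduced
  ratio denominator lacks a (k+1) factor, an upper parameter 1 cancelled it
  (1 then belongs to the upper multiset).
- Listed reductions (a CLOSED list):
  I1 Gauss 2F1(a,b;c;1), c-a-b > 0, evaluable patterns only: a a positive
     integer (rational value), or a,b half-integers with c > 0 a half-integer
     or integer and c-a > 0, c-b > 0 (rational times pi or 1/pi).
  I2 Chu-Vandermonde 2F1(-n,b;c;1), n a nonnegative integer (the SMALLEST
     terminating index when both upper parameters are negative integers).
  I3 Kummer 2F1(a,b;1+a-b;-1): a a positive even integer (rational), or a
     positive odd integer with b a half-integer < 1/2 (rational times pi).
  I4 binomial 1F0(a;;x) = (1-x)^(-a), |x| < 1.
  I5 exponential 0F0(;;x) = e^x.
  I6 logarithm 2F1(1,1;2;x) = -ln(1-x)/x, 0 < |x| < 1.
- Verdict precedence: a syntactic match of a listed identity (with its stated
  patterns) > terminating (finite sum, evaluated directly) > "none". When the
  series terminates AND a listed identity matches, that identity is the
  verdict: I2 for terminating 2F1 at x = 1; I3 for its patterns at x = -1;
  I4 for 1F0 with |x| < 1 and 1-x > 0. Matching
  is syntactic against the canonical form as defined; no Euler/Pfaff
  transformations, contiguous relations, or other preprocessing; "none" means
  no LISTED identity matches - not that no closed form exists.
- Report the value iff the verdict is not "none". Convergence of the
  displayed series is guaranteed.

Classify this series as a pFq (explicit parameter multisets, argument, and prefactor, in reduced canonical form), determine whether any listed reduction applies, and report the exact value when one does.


Structural cue: t_0 = -\frac{3}{11} here, and the factorial ratio (C = -3/11, x = 1/2) (k+a-1)!/(a-1)! is a rising factorial (a)_k.
Step ratio: r(k) = \frac{1}{2} * (k+1) (k+1) / [(k+\frac{9}{2}) (k+1)] - poly over poly, x = \frac{1}{2} from leading terms; C = -\frac{3}{11} at k = 0.

Canonical form: C = -\frac{3}{11} times 2F1 with upper {1, 1}, lower {\frac{9}{2}}, x = \frac{1}{2}. Verdict: none here - no I1-I6 shape fits x = \frac{1}{2} with lower {\frac{9}{2}}.


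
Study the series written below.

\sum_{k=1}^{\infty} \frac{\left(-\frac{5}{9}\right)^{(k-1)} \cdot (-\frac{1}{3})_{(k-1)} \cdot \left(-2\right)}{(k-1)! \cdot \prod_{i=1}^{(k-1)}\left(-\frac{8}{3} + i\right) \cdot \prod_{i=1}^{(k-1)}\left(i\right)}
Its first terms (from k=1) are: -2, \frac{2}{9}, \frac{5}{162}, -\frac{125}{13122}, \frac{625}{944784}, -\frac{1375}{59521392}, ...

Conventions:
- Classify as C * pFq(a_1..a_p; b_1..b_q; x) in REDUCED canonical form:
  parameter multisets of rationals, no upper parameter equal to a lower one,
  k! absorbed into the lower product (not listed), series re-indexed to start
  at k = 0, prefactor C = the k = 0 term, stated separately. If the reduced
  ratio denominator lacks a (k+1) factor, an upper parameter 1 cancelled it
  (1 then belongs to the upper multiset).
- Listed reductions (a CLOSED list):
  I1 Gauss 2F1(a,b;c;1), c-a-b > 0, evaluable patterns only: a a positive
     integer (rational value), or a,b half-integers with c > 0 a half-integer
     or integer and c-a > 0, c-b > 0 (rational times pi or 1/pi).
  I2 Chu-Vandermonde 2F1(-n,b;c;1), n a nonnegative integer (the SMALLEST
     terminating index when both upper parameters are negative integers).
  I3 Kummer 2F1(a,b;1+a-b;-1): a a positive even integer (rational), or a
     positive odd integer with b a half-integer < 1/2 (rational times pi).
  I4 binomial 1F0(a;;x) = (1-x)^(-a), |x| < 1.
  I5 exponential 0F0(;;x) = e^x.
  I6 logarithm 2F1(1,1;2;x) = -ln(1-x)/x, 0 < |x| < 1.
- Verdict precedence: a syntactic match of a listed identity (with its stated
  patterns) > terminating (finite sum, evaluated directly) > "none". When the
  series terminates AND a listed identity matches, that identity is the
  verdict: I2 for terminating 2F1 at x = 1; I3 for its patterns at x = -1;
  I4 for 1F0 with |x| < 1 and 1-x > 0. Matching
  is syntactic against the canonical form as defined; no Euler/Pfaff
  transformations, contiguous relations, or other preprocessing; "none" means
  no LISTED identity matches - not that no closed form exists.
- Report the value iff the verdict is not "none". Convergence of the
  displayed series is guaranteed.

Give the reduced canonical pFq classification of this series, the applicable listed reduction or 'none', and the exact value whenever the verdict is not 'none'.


At argument -\frac{5}{9}: a 1F2 with upper {-\frac{1}{3}}, lower {-\frac{5}{3}, 1}, scaled by C = -2. Verdict: none. A 1F2 with upper {-\frac{1}{3}} fits none of I1-I6 at x = -\frac{5}{9}; the sum runs forever.

First insight: from the first term -2: the lower running product (C = -2) is a rising factorial.
Ratio: r(k) = -\frac{5}{9} * (k-\frac{1}{3}) / [(k-\frac{5}{3}) (k+1) (k+1)] - poly over poly, x = -\frac{5}{9} from leading terms; C = -2 at k = 0.


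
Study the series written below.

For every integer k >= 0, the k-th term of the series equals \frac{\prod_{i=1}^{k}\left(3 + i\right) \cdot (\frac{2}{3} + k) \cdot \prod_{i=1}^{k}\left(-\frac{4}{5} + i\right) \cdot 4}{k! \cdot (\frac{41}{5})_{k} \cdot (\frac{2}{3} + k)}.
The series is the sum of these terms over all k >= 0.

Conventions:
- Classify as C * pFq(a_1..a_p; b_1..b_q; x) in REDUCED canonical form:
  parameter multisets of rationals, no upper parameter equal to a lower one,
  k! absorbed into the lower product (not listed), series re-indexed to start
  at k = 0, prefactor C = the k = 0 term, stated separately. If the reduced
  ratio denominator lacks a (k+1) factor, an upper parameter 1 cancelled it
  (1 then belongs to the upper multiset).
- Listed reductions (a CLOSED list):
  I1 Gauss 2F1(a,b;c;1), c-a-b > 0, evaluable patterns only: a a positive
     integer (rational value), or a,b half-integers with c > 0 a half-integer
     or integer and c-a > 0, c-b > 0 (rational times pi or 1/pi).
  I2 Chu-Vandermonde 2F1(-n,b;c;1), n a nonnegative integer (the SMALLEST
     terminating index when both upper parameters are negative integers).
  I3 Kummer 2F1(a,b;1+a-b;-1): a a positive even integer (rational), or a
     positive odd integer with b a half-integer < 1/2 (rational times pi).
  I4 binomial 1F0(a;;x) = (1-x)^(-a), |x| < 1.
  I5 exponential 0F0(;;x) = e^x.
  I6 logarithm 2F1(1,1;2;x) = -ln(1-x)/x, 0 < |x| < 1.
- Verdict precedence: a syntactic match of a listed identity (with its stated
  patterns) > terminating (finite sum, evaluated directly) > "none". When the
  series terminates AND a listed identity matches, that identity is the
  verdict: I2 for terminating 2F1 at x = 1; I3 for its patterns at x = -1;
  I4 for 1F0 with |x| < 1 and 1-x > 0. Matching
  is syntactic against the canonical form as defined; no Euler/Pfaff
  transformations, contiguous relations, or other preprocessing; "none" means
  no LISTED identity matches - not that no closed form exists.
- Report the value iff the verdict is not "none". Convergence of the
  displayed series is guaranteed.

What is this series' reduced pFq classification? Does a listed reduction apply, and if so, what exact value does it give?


Key observation: from the first term 4: the running product (C = 4) telescopes to a rising factorial.
Ratio: r(k) = 1 * (k+\frac{1}{5}) (k+4) / [(k+\frac{41}{5}) (k+1)] ; factor over Q: parameters, x = 1, and C = 4.

This is 4 * 2F1(\frac{1}{5}, 4; \frac{41}{5}; 1) in reduced canonical form. Verdict: the Gauss summation I1 applies (x = 1: the Gamma ratio telescopes since c-a-b = 4 > 0 and a = 4 in Z>0). Value: \frac{14508}{3125}.


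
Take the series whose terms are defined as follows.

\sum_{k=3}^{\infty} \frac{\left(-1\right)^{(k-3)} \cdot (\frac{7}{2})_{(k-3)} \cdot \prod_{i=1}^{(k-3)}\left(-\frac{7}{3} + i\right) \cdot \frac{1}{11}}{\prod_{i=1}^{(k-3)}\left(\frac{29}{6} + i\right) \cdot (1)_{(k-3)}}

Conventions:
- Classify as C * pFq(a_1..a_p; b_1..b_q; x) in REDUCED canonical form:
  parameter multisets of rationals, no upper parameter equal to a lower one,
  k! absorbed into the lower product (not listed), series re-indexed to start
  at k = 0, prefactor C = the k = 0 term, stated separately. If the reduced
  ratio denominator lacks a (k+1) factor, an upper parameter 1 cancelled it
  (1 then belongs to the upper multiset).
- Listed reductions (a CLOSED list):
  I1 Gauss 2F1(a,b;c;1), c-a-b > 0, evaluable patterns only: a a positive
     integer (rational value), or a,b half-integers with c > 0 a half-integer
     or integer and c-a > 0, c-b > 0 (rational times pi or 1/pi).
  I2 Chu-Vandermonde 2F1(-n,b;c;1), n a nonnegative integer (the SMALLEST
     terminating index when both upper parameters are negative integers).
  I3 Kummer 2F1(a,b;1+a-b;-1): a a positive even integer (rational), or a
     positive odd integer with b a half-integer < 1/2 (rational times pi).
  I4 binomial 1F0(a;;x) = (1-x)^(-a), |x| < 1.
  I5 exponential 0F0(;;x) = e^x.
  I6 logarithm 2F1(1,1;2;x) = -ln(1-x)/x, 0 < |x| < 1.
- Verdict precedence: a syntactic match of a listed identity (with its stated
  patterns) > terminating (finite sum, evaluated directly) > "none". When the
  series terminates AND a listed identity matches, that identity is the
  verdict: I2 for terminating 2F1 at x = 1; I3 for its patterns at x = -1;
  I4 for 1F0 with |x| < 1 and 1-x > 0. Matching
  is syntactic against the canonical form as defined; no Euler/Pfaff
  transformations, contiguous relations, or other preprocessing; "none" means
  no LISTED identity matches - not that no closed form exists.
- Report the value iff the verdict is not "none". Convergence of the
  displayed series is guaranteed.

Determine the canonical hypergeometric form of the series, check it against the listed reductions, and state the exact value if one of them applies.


This is \frac{1}{11} * 2F1(-\frac{4}{3}, \frac{7}{2}; \frac{35}{6}; -1) in reduced canonical form. Verdict: none. Every listed pattern misses the 2F1 form at -1, upper {-\frac{4}{3}, \frac{7}{2}}.

The tell: with t_0 = \frac{1}{11}, the running product (prefactor 1/11) telescopes to a rising factorial.
Term ratio: r(k) = -1 * (k-\frac{4}{3}) (k+\frac{7}{2}) / [(k+\frac{35}{6}) (k+1)] - rational in k, leading ratio -1; with t_0 = \frac{1}{11}, classification follows.


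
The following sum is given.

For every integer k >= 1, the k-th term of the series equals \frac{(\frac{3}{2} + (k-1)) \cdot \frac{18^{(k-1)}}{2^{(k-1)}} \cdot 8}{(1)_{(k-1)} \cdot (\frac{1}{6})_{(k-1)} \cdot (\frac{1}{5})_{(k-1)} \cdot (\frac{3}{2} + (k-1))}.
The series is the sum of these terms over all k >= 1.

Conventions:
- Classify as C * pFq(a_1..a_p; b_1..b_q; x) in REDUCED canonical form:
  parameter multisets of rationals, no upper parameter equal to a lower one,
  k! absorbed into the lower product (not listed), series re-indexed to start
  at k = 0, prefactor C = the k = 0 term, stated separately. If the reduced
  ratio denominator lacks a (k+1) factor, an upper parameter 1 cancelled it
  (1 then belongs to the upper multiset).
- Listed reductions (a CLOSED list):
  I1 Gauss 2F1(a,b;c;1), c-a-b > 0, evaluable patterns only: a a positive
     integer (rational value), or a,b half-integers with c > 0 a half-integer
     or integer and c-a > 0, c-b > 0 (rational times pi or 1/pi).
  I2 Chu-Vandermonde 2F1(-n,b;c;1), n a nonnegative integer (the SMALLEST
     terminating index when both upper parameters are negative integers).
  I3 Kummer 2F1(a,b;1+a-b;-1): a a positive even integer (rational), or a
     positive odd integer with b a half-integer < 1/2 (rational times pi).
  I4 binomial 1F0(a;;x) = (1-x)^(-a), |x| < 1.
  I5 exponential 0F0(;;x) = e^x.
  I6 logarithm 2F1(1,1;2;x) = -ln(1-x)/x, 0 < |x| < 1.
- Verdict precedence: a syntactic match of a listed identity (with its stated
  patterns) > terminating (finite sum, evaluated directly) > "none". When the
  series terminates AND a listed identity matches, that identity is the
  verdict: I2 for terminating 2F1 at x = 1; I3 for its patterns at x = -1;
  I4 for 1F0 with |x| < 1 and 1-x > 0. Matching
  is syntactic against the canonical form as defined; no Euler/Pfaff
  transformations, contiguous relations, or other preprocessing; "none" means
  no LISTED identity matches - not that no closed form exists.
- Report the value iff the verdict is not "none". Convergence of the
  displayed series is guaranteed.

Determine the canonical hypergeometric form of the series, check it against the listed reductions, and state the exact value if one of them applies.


Prefactor 8, argument 9: 0F2 with upper {-} over lower {\frac{1}{6}, \frac{1}{5}}. Verdict: none. Every listed pattern misses the 0F2 form at 9, upper {-}.

Key step: t_0 = 8 here, and (1)_k (C = 8) is k! itself.
Consecutive-term ratio: r(k) = 9 * 1 / [(k+\frac{1}{6}) (k+\frac{1}{5}) (k+1)] ; factor over Q: parameters, x = 9, and C = 8.


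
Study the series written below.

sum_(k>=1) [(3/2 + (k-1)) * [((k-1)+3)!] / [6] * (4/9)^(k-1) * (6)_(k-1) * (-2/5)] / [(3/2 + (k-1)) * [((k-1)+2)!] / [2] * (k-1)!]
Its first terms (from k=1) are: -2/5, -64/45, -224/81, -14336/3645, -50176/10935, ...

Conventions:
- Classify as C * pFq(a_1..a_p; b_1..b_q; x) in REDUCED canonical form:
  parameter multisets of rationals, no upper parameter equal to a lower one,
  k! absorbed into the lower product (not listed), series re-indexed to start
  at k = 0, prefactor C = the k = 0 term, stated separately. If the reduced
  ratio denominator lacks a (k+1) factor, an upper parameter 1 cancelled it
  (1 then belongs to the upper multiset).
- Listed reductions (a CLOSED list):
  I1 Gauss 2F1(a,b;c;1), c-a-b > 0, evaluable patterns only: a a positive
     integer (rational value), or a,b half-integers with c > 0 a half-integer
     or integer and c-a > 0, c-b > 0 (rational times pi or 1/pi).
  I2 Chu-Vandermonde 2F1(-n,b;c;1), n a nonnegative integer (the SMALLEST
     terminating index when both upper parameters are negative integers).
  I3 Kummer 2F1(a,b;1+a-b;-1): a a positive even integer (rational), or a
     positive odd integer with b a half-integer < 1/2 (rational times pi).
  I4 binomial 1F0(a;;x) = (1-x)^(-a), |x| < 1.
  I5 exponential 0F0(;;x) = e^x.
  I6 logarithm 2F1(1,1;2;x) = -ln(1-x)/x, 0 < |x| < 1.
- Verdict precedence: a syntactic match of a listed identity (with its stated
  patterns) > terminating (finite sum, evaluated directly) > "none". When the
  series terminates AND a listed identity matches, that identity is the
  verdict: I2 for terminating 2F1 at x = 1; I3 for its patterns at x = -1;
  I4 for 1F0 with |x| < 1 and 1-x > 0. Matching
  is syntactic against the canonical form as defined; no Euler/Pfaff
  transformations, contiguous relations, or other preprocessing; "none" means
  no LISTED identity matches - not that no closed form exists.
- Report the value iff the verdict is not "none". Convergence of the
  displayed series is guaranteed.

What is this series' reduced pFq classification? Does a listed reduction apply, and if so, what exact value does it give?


x = 4/9 here; the reduced form reads 2F1, upper {4, 6}, lower {3}, C = -2/5. Verdict: none here - no I1-I6 shape fits x = 4/9 with lower {3}.

First insight: from the first term -2/5: the denominator's factorial ratio (C = -2/5, x = 4/9) is a lower Pochhammer.
Ratio: r(k) = (4/9) * (k+4) (k+6) / [(k+3) (k+1)] - rational in k. x = (4/9); t_0 = -2/5; negate the roots.


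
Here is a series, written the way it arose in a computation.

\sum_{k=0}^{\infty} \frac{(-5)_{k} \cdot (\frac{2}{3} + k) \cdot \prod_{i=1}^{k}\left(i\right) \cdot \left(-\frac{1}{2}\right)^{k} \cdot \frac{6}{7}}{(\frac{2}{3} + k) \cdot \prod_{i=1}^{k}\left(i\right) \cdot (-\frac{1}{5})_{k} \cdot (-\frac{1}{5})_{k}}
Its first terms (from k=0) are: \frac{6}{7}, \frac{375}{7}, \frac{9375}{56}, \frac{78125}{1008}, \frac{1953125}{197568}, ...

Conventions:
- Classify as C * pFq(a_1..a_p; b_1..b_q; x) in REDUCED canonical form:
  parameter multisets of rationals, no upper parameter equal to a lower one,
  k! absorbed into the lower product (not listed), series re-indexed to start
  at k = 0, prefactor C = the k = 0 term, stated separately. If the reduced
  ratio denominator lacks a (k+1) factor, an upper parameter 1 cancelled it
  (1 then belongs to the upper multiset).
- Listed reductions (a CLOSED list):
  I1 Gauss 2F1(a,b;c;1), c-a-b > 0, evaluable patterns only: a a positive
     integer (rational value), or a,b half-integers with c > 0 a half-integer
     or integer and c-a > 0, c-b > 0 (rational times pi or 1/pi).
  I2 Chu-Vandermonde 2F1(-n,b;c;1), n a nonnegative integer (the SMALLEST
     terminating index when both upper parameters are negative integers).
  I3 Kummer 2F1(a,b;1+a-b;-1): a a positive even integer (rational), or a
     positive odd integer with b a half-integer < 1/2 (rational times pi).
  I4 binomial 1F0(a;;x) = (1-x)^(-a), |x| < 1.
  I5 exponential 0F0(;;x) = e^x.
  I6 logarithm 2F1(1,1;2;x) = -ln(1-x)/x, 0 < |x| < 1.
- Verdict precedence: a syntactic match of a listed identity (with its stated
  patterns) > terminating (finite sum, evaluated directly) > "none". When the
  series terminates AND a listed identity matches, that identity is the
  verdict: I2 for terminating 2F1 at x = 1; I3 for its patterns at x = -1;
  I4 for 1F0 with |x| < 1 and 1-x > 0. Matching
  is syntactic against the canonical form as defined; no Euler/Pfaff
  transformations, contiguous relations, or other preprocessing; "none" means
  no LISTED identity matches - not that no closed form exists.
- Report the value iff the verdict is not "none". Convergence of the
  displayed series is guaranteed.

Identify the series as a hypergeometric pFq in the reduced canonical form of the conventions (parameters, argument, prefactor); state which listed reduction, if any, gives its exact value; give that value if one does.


Prefactor \frac{6}{7}, argument -\frac{1}{2}: 2F2 with upper {-5, 1} over lower {-\frac{1}{5}, -\frac{1}{5}}. Verdict: terminating - upper parameter -5 makes this a finite sum (last index 5), evaluated exactly. Sum: \frac{44158673743}{142644096}.

Structural cue: with t_0 = \frac{6}{7}, the product of the first k integers (C = 6/7, x = -1/2) is k!.
Adjacent-term ratio: r(k) = -\frac{1}{2} * (k-5) (k+1) / [(k-\frac{1}{5}) (k-\frac{1}{5}) (k+1)] - rational in k, leading ratio -\frac{1}{2}; with t_0 = \frac{6}{7}, classification follows.
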